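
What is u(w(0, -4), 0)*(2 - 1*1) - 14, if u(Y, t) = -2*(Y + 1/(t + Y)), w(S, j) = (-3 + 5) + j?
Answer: -9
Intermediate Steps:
w(S, j) = 2 + j
u(Y, t) = -2*Y - 2/(Y + t) (u(Y, t) = -2*(Y + 1/(Y + t)) = -2*Y - 2/(Y + t))
u(w(0, -4), 0)*(2 - 1*1) - 14 = (2*(-1 - (2 - 4)² - 1*(2 - 4)*0)/((2 - 4) + 0))*(2 - 1*1) - 14 = (2*(-1 - 1*(-2)² - 1*(-2)*0)/(-2 + 0))*(2 - 1) - 14 = (2*(-1 - 1*4 + 0)/(-2))*1 - 14 = (2*(-½)*(-1 - 4 + 0))*1 - 14 = (2*(-½)*(-5))*1 - 14 = 5*1 - 14 = 5 - 14 = -9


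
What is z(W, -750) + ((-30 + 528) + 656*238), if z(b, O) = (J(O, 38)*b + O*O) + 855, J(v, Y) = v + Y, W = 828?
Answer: 130445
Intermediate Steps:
J(v, Y) = Y + v
z(b, O) = 855 + O² + b*(38 + O) (z(b, O) = ((38 + O)*b + O*O) + 855 = (b*(38 + O) + O²) + 855 = (O² + b*(38 + O)) + 855 = 855 + O² + b*(38 + O))
z(W, -750) + ((-30 + 528) + 656*238) = (855 + (-750)² + 828*(38 - 750)) + ((-30 + 528) + 656*238) = (855 + 562500 + 828*(-712)) + (498 + 156128) = (855 + 562500 - 589536) + 156626 = -26181 + 156626 = 130445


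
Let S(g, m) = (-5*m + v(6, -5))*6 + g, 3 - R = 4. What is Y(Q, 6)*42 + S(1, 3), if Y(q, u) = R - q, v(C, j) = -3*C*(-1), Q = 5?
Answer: -233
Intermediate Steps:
v(C, j) = 3*C
R = -1 (R = 3 - 1*4 = 3 - 4 = -1)
S(g, m) = 108 + g - 30*m (S(g, m) = (-5*m + 3*6)*6 + g = (-5*m + 18)*6 + g = (18 - 5*m)*6 + g = (108 - 30*m) + g = 108 + g - 30*m)
Y(q, u) = -1 - q
Y(Q, 6)*42 + S(1, 3) = (-1 - 1*5)*42 + (108 + 1 - 30*3) = (-1 - 5)*42 + (108 + 1 - 90) = -6*42 + 19 = -252 + 19 = -233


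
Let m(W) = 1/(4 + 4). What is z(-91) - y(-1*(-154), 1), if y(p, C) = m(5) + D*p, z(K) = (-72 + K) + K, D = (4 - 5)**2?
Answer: -3265/8 ≈ -408.13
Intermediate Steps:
D = 1 (D = (-1)**2 = 1)
m(W) = 1/8
z(K) = -72 + 2*K
y(p, C) = 1/8 + p (y(p, C) = 1/8 + 1*p = 1/8 + p)
z(-91) - y(-1*(-154), 1) = (-72 + 2*(-91)) - (1/8 - 1*(-154)) = (-72 - 182) - (1/8 + 154) = -254 - 1*1233/8 = -254 - 1233/8 = -3265/8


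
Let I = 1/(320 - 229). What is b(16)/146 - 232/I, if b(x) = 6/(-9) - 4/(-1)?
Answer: -4623523/219 ≈ -21112.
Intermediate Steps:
b(x) = 10/3 (b(x) = 6*(-⅑) - 4*(-1) = -⅔ + 4 = 10/3)
I = 1/91 ≈ 0.010989
b(16)/146 - 232/I = (10/3)/146 - 232/1/91 = (10/3)*(1/146) - 232*91 = 5/219 - 21112 = -4623523/219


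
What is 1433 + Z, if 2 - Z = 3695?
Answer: -2260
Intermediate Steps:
Z = -3693 (Z = 2 - 1*3695 = 2 - 3695 = -3693)
1433 + Z = 1433 - 3693 = -2260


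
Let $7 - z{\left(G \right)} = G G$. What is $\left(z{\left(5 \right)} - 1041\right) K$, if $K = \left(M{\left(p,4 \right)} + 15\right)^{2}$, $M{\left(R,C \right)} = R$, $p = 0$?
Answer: $-238275$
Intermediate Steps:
$z{\left(G \right)} = 7 - G^{2}$ ($z{\left(G \right)} = 7 - G G = 7 - G^{2}$)
$K = 225$ ($K = \left(0 + 15\right)^{2} = 15^{2} = 225$)
$\left(z{\left(5 \right)} - 1041\right) K = \left(\left(7 - 5^{2}\right) - 1041\right) 225 = \left(\left(7 - 25\right) - 1041\right) 225 = \left(-18 - 1041\right) 225 = \left(-1059\right) 225 = -238275$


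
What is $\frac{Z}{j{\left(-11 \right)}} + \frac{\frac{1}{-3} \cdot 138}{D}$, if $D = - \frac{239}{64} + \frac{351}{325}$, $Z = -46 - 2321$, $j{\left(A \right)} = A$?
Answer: $\frac{10862249}{46717} \approx 232.51$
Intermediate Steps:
$Z = -2367$ ($Z = -46 - 2321 = -2367$)
$D = - \frac{4247}{1600}$ ($D = \left(-239\right) \frac{1}{64} + 351 \cdot \frac{1}{325} = - \frac{239}{64} + \frac{27}{25} = - \frac{4247}{1600} \approx -2.6544$)
$\frac{Z}{j{\left(-11 \right)}} + \frac{\frac{1}{-3} \cdot 138}{D} = - \frac{2367}{-11} + \frac{\frac{1}{-3} \cdot 138}{- \frac{4247}{1600}} = \left(-2367\right) \left(- \frac{1}{11}\right) + \left(- \frac{1}{3}\right) 138 \left(- \frac{1600}{4247}\right) = \frac{2367}{11} - - \frac{73600}{4247} = \frac{2367}{11} + \frac{73600}{4247} = \frac{10862249}{46717}$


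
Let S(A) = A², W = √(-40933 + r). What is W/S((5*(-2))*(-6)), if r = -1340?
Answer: I*√4697/1200 ≈ 0.057112*I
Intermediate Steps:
W = 3*I*√4697 (W = √(-40933 - 1340) = √(-42273) = 3*I*√4697 ≈ 205.6*I)
W/S((5*(-2))*(-6)) = (3*I*√4697)/(((5*(-2))*(-6))²) = (3*I*√4697)/((-10*(-6))²) = (3*I*√4697)/(60²) = (3*I*√4697)/3600 = (3*I*√4697)*(1/3600) = I*√4697/1200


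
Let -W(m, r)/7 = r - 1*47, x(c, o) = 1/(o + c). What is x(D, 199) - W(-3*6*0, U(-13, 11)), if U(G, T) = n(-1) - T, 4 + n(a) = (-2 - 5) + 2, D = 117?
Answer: -148203/316 ≈ -469.00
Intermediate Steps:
n(a) = -9 (n(a) = -4 + ((-2 - 5) + 2) = -4 + (-7 + 2) = -4 - 5 = -9)
U(G, T) = -9 - T
x(c, o) = 1/(c + o)
W(m, r) = 329 - 7*r (W(m, r) = -7*(r - 1*47) = -7*(r - 47) = -7*(-47 + r) = 329 - 7*r)
x(D, 199) - W(-3*6*0, U(-13, 11)) = 1/(117 + 199) - (329 - 7*(-9 - 1*11)) = 1/316 - (329 - 7*(-9 - 11)) = 1/316 - (329 - 7*(-20)) = 1/316 - (329 + 140) = 1/316 - 1*469 = 1/316 - 469 = -148203/316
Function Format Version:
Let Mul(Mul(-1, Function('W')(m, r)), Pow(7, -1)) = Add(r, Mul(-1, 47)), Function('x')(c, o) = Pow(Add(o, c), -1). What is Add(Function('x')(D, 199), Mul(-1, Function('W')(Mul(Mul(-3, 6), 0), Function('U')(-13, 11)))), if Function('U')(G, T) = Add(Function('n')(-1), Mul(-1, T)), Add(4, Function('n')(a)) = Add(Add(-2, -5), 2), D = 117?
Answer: Rational(-148203, 316) ≈ -469.00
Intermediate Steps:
Function('n')(a) = -9 (Function('n')(a) = Add(-4, Add(Add(-2, -5), 2)) = Add(-4, Add(-7, 2)) = Add(-4, -5) = -9)
Function('U')(G, T) = Add(-9, Mul(-1, T))
Function('x')(c, o) = Pow(Add(c, o), -1)
Function('W')(m, r) = Add(329, Mul(-7, r)) (Function('W')(m, r) = Mul(-7, Add(r, Mul(-1, 47))) = Mul(-7, Add(r, -47)) = Mul(-7, Add(-47, r)) = Add(329, Mul(-7, r)))
Add(Function('x')(D, 199), Mul(-1, Function('W')(Mul(Mul(-3, 6), 0), Function('U')(-13, 11)))) = Add(Pow(Add(117, 199), -1), Mul(-1, Add(329, Mul(-7, Add(-9, Mul(-1, 11)))))) = Add(Pow(316, -1), Mul(-1, Add(329, Mul(-7, Add(-9, -11))))) = Add(Rational(1, 316), Mul(-1, Add(329, Mul(-7, -20)))) = Add(Rational(1, 316), Mul(-1, Add(329, 140))) = Add(Rational(1, 316), Mul(-1, 469)) = Add(Rational(1, 316), -469) = Rational(-148203, 316)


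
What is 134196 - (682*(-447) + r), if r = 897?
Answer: 438153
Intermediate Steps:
134196 - (682*(-447) + r) = 134196 - (682*(-447) + 897) = 134196 - (-304854 + 897) = 134196 - 1*(-303957) = 134196 + 303957 = 438153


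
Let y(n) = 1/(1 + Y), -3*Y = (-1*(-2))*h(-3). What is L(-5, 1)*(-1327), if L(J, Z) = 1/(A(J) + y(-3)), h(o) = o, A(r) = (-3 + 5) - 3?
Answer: 3981/2 ≈ 1990.5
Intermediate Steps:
A(r) = -1 (A(r) = 2 - 3 = -1)
Y = 2 (Y = -(-1*(-2))*(-3)/3 = -2*(-3)/3 = -⅓*(-6) = 2)
y(n) = ⅓ (y(n) = 1/(1 + 2) = 1/3 = ⅓)
L(J, Z) = -3/2 (L(J, Z) = 1/(-1 + ⅓) = 1/(-⅔) = -3/2)
L(-5, 1)*(-1327) = -3/2*(-1327) = 3981/2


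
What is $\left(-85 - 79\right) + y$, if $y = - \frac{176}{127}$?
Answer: $- \frac{21004}{127} \approx -165.39$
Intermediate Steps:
$y = - \frac{176}{127}$ ($y = \left(-176\right) \frac{1}{127} = - \frac{176}{127} \approx -1.3858$)
$\left(-85 - 79\right) + y = \left(-85 - 79\right) - \frac{176}{127} = -164 - \frac{176}{127} = - \frac{21004}{127}$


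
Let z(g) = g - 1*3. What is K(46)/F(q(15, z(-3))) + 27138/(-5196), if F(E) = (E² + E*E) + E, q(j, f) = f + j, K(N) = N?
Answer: -733597/148086 ≈ -4.9539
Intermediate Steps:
z(g) = -3 + g (z(g) = g - 3 = -3 + g)
F(E) = E + 2*E² (F(E) = (E² + E²) + E = 2*E² + E = E + 2*E²)
K(46)/F(q(15, z(-3))) + 27138/(-5196) = 46/((((-3 - 3) + 15)*(1 + 2*((-3 - 3) + 15)))) + 27138/(-5196) = 46/(((-6 + 15)*(1 + 2*(-6 + 15)))) + 27138*(-1/5196) = 46/((9*(1 + 2*9))) - 4523/866 = 46/((9*(1 + 18))) - 4523/866 = 46/((9*19)) - 4523/866 = 46/171 - 4523/866 = -733597/148086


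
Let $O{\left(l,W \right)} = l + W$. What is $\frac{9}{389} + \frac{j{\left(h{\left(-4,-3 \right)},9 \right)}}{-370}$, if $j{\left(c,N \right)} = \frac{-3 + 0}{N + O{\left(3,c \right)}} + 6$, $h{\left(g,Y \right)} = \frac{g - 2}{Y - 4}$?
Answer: $\frac{32603}{4317900} \approx 0.0075507$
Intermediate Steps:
$O{\left(l,W \right)} = W + l$
$h{\left(g,Y \right)} = \frac{-2 + g}{-4 + Y}$
$j{\left(c,N \right)} = 6 - \frac{3}{3 + N + c}$ ($j{\left(c,N \right)} = \frac{-3 + 0}{N + \left(c + 3\right)} + 6 = - \frac{3}{N + \left(3 + c\right)} + 6 = - \frac{3}{3 + N + c} + 6 = 6 - \frac{3}{3 + N + c}$)
$\frac{9}{389} + \frac{j{\left(h{\left(-4,-3 \right)},9 \right)}}{-370} = \frac{9}{389} + \frac{3 \frac{1}{3 + 9 + \frac{-2 - 4}{-4 - 3}} \left(5 + 2 \cdot 9 + 2 \frac{-2 - 4}{-4 - 3}\right)}{-370} = 9 \cdot \frac{1}{389} + \frac{3 \left(5 + 18 + 2 \frac{1}{-7} \left(-6\right)\right)}{3 + 9 + \frac{1}{-7} \left(-6\right)} \left(- \frac{1}{370}\right) = \frac{9}{389} + \frac{3 \left(5 + 18 + 2 \left(\left(- \frac{1}{7}\right) \left(-6\right)\right)\right)}{3 + 9 - - \frac{6}{7}} \left(- \frac{1}{370}\right) = \frac{9}{389} + \frac{3 \left(5 + 18 + 2 \cdot \frac{6}{7}\right)}{3 + 9 + \frac{6}{7}} \left(- \frac{1}{370}\right) = \frac{9}{389} + \frac{3 \left(5 + 18 + \frac{12}{7}\right)}{\frac{90}{7}} \left(- \frac{1}{370}\right) = \frac{9}{389} + 3 \cdot \frac{7}{90} \cdot \frac{173}{7} \left(- \frac{1}{370}\right) = \frac{9}{389} + \frac{173}{30} \left(- \frac{1}{370}\right) = \frac{9}{389} - \frac{173}{11100} = \frac{32603}{4317900}$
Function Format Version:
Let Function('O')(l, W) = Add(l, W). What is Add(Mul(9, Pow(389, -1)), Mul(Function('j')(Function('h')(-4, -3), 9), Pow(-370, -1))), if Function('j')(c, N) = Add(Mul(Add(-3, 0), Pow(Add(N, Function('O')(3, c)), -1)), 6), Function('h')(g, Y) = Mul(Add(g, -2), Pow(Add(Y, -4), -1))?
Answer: Rational(32603, 4317900) ≈ 0.0075507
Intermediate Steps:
Function('O')(l, W) = Add(W, l)
Function('h')(g, Y) = Mul(Pow(Add(-4, Y), -1), Add(-2, g)) (Function('h')(g, Y) = Mul(Add(-2, g), Pow(Add(-4, Y), -1)) = Mul(Pow(Add(-4, Y), -1), Add(-2, g)))
Function('j')(c, N) = Add(6, Mul(-3, Pow(Add(3, N, c), -1))) (Function('j')(c, N) = Add(Mul(Add(-3, 0), Pow(Add(N, Add(c, 3)), -1)), 6) = Add(Mul(-3, Pow(Add(N, Add(3, c)), -1)), 6) = Add(Mul(-3, Pow(Add(3, N, c), -1)), 6) = Add(6, Mul(-3, Pow(Add(3, N, c), -1))))
Add(Mul(9, Pow(389, -1)), Mul(Function('j')(Function('h')(-4, -3), 9), Pow(-370, -1))) = Add(Mul(9, Pow(389, -1)), Mul(Mul(3, Pow(Add(3, 9, Mul(Pow(Add(-4, -3), -1), Add(-2, -4))), -1), Add(5, Mul(2, 9), Mul(2, Mul(Pow(Add(-4, -3), -1), Add(-2, -4))))), Pow(-370, -1))) = Add(Mul(9, Rational(1, 389)), Mul(Mul(3, Pow(Add(3, 9, Mul(Pow(-7, -1), -6)), -1), Add(5, 18, Mul(2, Mul(Pow(-7, -1), -6)))), Rational(-1, 370))) = Add(Rational(9, 389), Mul(Mul(3, Pow(Add(3, 9, Mul(Rational(-1, 7), -6)), -1), Add(5, 18, Mul(2, Mul(Rational(-1, 7), -6)))), Rational(-1, 370))) = Add(Rational(9, 389), Mul(Mul(3, Pow(Add(3, 9, Rational(6, 7)), -1), Add(5, 18, Mul(2, Rational(6, 7)))), Rational(-1, 370))) = Add(Rational(9, 389), Mul(Mul(3, Pow(Rational(90, 7), -1), Add(5, 18, Rational(12, 7))), Rational(-1, 370))) = Add(Rational(9, 389), Mul(Mul(3, Rational(7, 90), Rational(173, 7)), Rational(-1, 370))) = Add(Rational(9, 389), Mul(Rational(173, 30), Rational(-1, 370))) = Add(Rational(9, 389), Rational(-173, 11100)) = Rational(32603, 4317900)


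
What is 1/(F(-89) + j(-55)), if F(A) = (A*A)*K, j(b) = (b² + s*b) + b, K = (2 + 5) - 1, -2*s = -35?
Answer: 2/99067 ≈ 2.0188e-5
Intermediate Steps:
s = 35/2 (s = -½*(-35) = 35/2 ≈ 17.500)
K = 6 (K = 7 - 1 = 6)
j(b) = b² + 37*b/2 (j(b) = (b² + 35*b/2) + b = b² + 37*b/2)
F(A) = 6*A² (F(A) = (A*A)*6 = A²*6 = 6*A²)
1/(F(-89) + j(-55)) = 1/(6*(-89)² + (½)*(-55)*(37 + 2*(-55))) = 1/(6*7921 + (½)*(-55)*(37 - 110)) = 1/(47526 + (½)*(-55)*(-73)) = 1/(47526 + 4015/2) = 1/(99067/2) = 2/99067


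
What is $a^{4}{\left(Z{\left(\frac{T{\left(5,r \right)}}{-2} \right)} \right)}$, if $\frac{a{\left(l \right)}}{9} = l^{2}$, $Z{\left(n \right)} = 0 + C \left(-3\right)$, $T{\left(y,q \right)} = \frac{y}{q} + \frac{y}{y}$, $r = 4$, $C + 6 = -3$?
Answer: $1853020188851841$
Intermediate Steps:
$C = -9$ ($C = -6 - 3 = -9$)
$T{\left(y,q \right)} = 1 + \frac{y}{q}$ ($T{\left(y,q \right)} = \frac{y}{q} + 1 = 1 + \frac{y}{q}$)
$Z{\left(n \right)} = 27$ ($Z{\left(n \right)} = 0 - -27 = 0 + 27 = 27$)
$a{\left(l \right)} = 9 l^{2}$
$a^{4}{\left(Z{\left(\frac{T{\left(5,r \right)}}{-2} \right)} \right)} = \left(9 \cdot 27^{2}\right)^{4} = \left(9 \cdot 729\right)^{4} = 6561^{4} = 1853020188851841$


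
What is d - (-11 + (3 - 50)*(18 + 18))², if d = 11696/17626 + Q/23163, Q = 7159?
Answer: -84576495839140/29162217 ≈ -2.9002e+6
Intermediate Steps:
d = 28364213/29162217 (d = 11696/17626 + 7159/23163 = 11696*(1/17626) + 7159*(1/23163) = 5848/8813 + 7159/23163 = 28364213/29162217 ≈ 0.97264)
d - (-11 + (3 - 50)*(18 + 18))² = 28364213/29162217 - (-11 + (3 - 50)*(18 + 18))² = 28364213/29162217 - (-11 - 47*36)² = 28364213/29162217 - (-11 - 1692)² = 28364213/29162217 - 1*(-1703)² = 28364213/29162217 - 1*2900209 = 28364213/29162217 - 2900209 = -84576495839140/29162217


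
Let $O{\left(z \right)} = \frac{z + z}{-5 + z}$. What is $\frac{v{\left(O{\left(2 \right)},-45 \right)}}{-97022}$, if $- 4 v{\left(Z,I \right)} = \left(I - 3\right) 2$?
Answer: $- \frac{12}{48511} \approx -0.00024737$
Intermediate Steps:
$O{\left(z \right)} = \frac{2 z}{-5 + z}$
$v{\left(Z,I \right)} = \frac{3}{2} - \frac{I}{2}$ ($v{\left(Z,I \right)} = - \frac{\left(I - 3\right) 2}{4} = - \frac{\left(-3 + I\right) 2}{4} = - \frac{-6 + 2 I}{4} = \frac{3}{2} - \frac{I}{2}$)
$\frac{v{\left(O{\left(2 \right)},-45 \right)}}{-97022} = \frac{\frac{3}{2} - - \frac{45}{2}}{-97022} = \left(\frac{3}{2} + \frac{45}{2}\right) \left(- \frac{1}{97022}\right) = 24 \left(- \frac{1}{97022}\right) = - \frac{12}{48511}$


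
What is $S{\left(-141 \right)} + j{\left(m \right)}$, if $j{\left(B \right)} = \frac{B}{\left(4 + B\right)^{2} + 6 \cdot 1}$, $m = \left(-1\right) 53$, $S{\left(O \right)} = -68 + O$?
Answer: $- \frac{503116}{2407} \approx -209.02$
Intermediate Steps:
$m = -53$
$j{\left(B \right)} = \frac{B}{6 + \left(4 + B\right)^{2}}$ ($j{\left(B \right)} = \frac{B}{\left(4 + B\right)^{2} + 6} = \frac{B}{6 + \left(4 + B\right)^{2}}$)
$S{\left(-141 \right)} + j{\left(m \right)} = \left(-68 - 141\right) - \frac{53}{6 + \left(4 - 53\right)^{2}} = -209 - \frac{53}{6 + \left(-49\right)^{2}} = -209 - \frac{53}{6 + 2401} = -209 - \frac{53}{2407} = - \frac{503116}{2407}$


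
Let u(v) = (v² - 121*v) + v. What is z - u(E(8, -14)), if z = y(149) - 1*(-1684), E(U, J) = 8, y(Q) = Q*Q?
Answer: 24781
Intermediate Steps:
y(Q) = Q²
u(v) = v² - 120*v
z = 23885 (z = 149² - 1*(-1684) = 22201 + 1684 = 23885)
z - u(E(8, -14)) = 23885 - 8*(-120 + 8) = 23885 - 8*(-112) = 23885 - 1*(-896) = 23885 + 896 = 24781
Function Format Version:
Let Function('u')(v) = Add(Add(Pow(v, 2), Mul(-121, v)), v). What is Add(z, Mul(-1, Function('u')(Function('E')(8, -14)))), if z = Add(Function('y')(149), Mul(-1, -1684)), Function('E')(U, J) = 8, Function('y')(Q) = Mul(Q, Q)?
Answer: 24781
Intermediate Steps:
Function('y')(Q) = Pow(Q, 2)
Function('u')(v) = Add(Pow(v, 2), Mul(-120, v))
z = 23885 (z = Add(Pow(149, 2), Mul(-1, -1684)) = Add(22201, 1684) = 23885)
Add(z, Mul(-1, Function('u')(Function('E')(8, -14)))) = Add(23885, Mul(-1, Mul(8, Add(-120, 8)))) = Add(23885, Mul(-1, Mul(8, -112))) = Add(23885, Mul(-1, -896)) = Add(23885, 896) = 24781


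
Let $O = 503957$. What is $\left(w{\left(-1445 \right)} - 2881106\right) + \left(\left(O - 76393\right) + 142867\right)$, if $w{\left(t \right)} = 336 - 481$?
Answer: $-2310820$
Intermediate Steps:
$w{\left(t \right)} = -145$
$\left(w{\left(-1445 \right)} - 2881106\right) + \left(\left(O - 76393\right) + 142867\right) = \left(-145 - 2881106\right) + \left(\left(503957 - 76393\right) + 142867\right) = -2881251 + \left(427564 + 142867\right) = -2881251 + 570431 = -2310820$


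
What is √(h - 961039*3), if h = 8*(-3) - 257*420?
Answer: I*√2991081 ≈ 1729.5*I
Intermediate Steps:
h = -107964 (h = -24 - 107940 = -107964)
√(h - 961039*3) = √(-107964 - 961039*3) = √(-107964 - 2883117) = √(-2991081) = I*√2991081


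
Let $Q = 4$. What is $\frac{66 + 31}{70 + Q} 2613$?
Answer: $\frac{253461}{74} \approx 3425.1$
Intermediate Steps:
$\frac{66 + 31}{70 + Q} 2613 = \frac{66 + 31}{70 + 4} \cdot 2613 = \frac{97}{74} \cdot 2613 = \frac{253461}{74}$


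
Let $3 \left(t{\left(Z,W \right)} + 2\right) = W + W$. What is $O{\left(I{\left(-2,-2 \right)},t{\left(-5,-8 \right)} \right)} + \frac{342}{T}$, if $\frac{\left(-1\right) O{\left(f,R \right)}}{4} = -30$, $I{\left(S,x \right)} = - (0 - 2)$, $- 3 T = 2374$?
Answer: $\frac{141927}{1187} \approx 119.57$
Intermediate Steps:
$T = - \frac{2374}{3}$ ($T = \left(- \frac{1}{3}\right) 2374 = - \frac{2374}{3} \approx -791.33$)
$I{\left(S,x \right)} = 2$ ($I{\left(S,x \right)} = \left(-1\right) \left(-2\right) = 2$)
$t{\left(Z,W \right)} = -2 + \frac{2 W}{3}$ ($t{\left(Z,W \right)} = -2 + \frac{W + W}{3} = -2 + \frac{2 W}{3}$)
$O{\left(f,R \right)} = 120$ ($O{\left(f,R \right)} = \left(-4\right) \left(-30\right) = 120$)
$O{\left(I{\left(-2,-2 \right)},t{\left(-5,-8 \right)} \right)} + \frac{342}{T} = 120 + \frac{342}{- \frac{2374}{3}} = 120 + 342 \left(- \frac{3}{2374}\right) = 120 - \frac{513}{1187} = \frac{141927}{1187}$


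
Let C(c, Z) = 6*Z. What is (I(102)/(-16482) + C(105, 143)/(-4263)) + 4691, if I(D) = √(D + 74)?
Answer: 6665625/1421 - 2*√11/8241 ≈ 4690.8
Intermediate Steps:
I(D) = √(74 + D)
(I(102)/(-16482) + C(105, 143)/(-4263)) + 4691 = (√(74 + 102)/(-16482) + (6*143)/(-4263)) + 4691 = (√176*(-1/16482) + 858*(-1/4263)) + 4691 = ((4*√11)*(-1/16482) - 286/1421) + 4691 = (-2*√11/8241 - 286/1421) + 4691 = (-286/1421 - 2*√11/8241) + 4691 = 6665625/1421 - 2*√11/8241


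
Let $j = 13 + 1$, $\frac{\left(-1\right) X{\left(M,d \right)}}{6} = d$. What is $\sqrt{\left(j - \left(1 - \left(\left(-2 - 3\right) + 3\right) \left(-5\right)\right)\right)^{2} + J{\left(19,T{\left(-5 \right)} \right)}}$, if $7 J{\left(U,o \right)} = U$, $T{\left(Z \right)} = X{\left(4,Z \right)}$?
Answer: $\frac{\sqrt{26054}}{7} \approx 23.059$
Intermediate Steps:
$X{\left(M,d \right)} = - 6 d$
$T{\left(Z \right)} = - 6 Z$
$J{\left(U,o \right)} = \frac{U}{7}$
$j = 14$
$\sqrt{\left(j - \left(1 - \left(\left(-2 - 3\right) + 3\right) \left(-5\right)\right)\right)^{2} + J{\left(19,T{\left(-5 \right)} \right)}} = \sqrt{\left(14 - \left(1 - \left(\left(-2 - 3\right) + 3\right) \left(-5\right)\right)\right)^{2} + \frac{1}{7} \cdot 19} = \sqrt{\left(14 - \left(1 - \left(-5 + 3\right) \left(-5\right)\right)\right)^{2} + \frac{19}{7}} = \sqrt{\left(14 - -9\right)^{2} + \frac{19}{7}} = \sqrt{\left(14 + \left(10 - 1\right)\right)^{2} + \frac{19}{7}} = \sqrt{\left(14 + 9\right)^{2} + \frac{19}{7}} = \sqrt{23^{2} + \frac{19}{7}} = \sqrt{529 + \frac{19}{7}} = \sqrt{\frac{3722}{7}} = \frac{\sqrt{26054}}{7}$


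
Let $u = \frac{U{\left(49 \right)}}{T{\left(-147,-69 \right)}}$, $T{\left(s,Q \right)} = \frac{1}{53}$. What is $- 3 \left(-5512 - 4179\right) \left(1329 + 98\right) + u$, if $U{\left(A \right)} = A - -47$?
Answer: $41492259$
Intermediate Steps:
$U{\left(A \right)} = 47 + A$ ($U{\left(A \right)} = A + 47 = 47 + A$)
$T{\left(s,Q \right)} = \frac{1}{53}$
$u = 5088$ ($u = \left(47 + 49\right) \frac{1}{\frac{1}{53}} = 96 \cdot 53 = 5088$)
$- 3 \left(-5512 - 4179\right) \left(1329 + 98\right) + u = - 3 \left(-5512 - 4179\right) \left(1329 + 98\right) + 5088 = - 3 \left(\left(-9691\right) 1427\right) + 5088 = \left(-3\right) \left(-13829057\right) + 5088 = 41487171 + 5088 = 41492259$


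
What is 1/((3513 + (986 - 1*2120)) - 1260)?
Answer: 1/1119 ≈ 0.00089366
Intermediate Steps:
1/((3513 + (986 - 1*2120)) - 1260) = 1/((3513 + (986 - 2120)) - 1260) = 1/((3513 - 1134) - 1260) = 1/(2379 - 1260) = 1/1119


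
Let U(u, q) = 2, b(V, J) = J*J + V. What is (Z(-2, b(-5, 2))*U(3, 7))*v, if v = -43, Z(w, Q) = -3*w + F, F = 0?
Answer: -516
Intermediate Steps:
b(V, J) = V + J² (b(V, J) = J² + V = V + J²)
Z(w, Q) = -3*w (Z(w, Q) = -3*w + 0 = -3*w)
(Z(-2, b(-5, 2))*U(3, 7))*v = (-3*(-2)*2)*(-43) = (6*2)*(-43) = 12*(-43) = -516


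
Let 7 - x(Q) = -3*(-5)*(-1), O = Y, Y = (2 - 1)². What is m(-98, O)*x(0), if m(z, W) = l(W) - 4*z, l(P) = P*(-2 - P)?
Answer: 8558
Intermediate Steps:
Y = 1 (Y = 1² = 1)
O = 1
x(Q) = 22 (x(Q) = 7 - (-3*(-5))*(-1) = 7 - 15*(-1) = 7 - 1*(-15) = 7 + 15 = 22)
m(z, W) = -4*z - W*(2 + W) (m(z, W) = -W*(2 + W) - 4*z = -4*z - W*(2 + W))
m(-98, O)*x(0) = (-4*(-98) - 1*1*(2 + 1))*22 = (392 - 1*1*3)*22 = (392 - 3)*22 = 389*22 = 8558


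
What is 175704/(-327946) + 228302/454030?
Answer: -1226039857/37224330595 ≈ -0.032937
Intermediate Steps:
175704/(-327946) + 228302/454030 = 175704*(-1/327946) + 228302*(1/454030) = -87852/163973 + 114151/227015 = -1226039857/37224330595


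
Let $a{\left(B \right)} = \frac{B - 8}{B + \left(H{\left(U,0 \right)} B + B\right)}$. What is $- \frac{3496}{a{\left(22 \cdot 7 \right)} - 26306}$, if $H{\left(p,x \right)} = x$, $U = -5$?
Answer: $\frac{538384}{4051051} \approx 0.1329$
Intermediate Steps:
$a{\left(B \right)} = \frac{-8 + B}{2 B}$ ($a{\left(B \right)} = \frac{B - 8}{B + \left(0 B + B\right)} = \frac{-8 + B}{B + \left(0 + B\right)} = \frac{-8 + B}{B + B} = \frac{-8 + B}{2 B}$)
$- \frac{3496}{a{\left(22 \cdot 7 \right)} - 26306} = - \frac{3496}{\frac{-8 + 22 \cdot 7}{2 \cdot 22 \cdot 7} - 26306} = - \frac{3496}{\frac{-8 + 154}{2 \cdot 154} - 26306} = - \frac{3496}{\frac{1}{2} \cdot \frac{1}{154} \cdot 146 - 26306} = - \frac{3496}{\frac{73}{154} - 26306} = - \frac{3496}{- \frac{4051051}{154}} = \left(-3496\right) \left(- \frac{154}{4051051}\right) = \frac{538384}{4051051}$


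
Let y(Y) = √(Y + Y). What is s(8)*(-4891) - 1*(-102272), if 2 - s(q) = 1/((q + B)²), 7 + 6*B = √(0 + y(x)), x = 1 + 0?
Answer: 92490 + 176076/(41 + 2^(¼))² ≈ 92589.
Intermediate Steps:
x = 1
y(Y) = √2*√Y (y(Y) = √(2*Y) = √2*√Y)
B = -7/6 + 2^(¼)/6 (B = -7/6 + √(0 + √2*√1)/6 = -7/6 + √(0 + √2*1)/6 = -7/6 + √(0 + √2)/6 = -7/6 + √(√2)/6 = -7/6 + 2^(¼)/6 ≈ -0.96847)
s(q) = 2 - 1/(-7/6 + q + 2^(¼)/6)² (s(q) = 2 - 1/((q + (-7/6 + 2^(¼)/6))²) = 2 - 1/((-7/6 + q + 2^(¼)/6)²) = 2 - 1/(-7/6 + q + 2^(¼)/6)²)
s(8)*(-4891) - 1*(-102272) = (2 - 36/(-7 + 2^(¼) + 6*8)²)*(-4891) - 1*(-102272) = (2 - 36/(-7 + 2^(¼) + 48)²)*(-4891) + 102272 = (2 - 36/(41 + 2^(¼))²)*(-4891) + 102272 = (-9782 + 176076/(41 + 2^(¼))²) + 102272 = 92490 + 176076/(41 + 2^(¼))²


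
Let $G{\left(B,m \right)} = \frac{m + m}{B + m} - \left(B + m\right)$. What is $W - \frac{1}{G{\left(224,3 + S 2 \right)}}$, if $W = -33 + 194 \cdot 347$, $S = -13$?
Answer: $\frac{2721476596}{40447} \approx 67285.0$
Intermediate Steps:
$G{\left(B,m \right)} = - B - m + \frac{2 m}{B + m}$ ($G{\left(B,m \right)} = \frac{2 m}{B + m} - \left(B + m\right) = - B - m + \frac{2 m}{B + m}$)
$W = 67285$ ($W = -33 + 67318 = 67285$)
$W - \frac{1}{G{\left(224,3 + S 2 \right)}} = 67285 - \frac{1}{\left(-1\right) 224 - \left(3 - 26\right) + \frac{2 \left(3 - 26\right)}{224 + \left(3 - 26\right)}} = 67285 - \frac{1}{-224 - \left(3 - 26\right) + \frac{2 \left(3 - 26\right)}{224 + \left(3 - 26\right)}} = 67285 - \frac{1}{-224 - -23 + 2 \left(-23\right) \frac{1}{224 - 23}} = 67285 - \frac{1}{-224 + 23 + 2 \left(-23\right) \frac{1}{201}} = 67285 - \frac{1}{-224 + 23 - \frac{46}{201}} = 67285 - \frac{1}{- \frac{40447}{201}} = 67285 - - \frac{201}{40447} = 67285 + \frac{201}{40447} = \frac{2721476596}{40447}$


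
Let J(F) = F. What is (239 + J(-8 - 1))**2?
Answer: 52900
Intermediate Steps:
(239 + J(-8 - 1))**2 = (239 + (-8 - 1))**2 = (239 - 9)**2 = 230**2 = 52900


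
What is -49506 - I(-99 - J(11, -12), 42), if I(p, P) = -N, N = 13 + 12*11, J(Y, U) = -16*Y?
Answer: -49361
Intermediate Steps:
N = 145 (N = 13 + 132 = 145)
I(p, P) = -145 (I(p, P) = -1*145 = -145)
-49506 - I(-99 - J(11, -12), 42) = -49506 - 1*(-145) = -49506 + 145 = -49361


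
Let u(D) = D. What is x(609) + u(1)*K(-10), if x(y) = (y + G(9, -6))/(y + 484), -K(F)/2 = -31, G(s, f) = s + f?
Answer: 68378/1093 ≈ 62.560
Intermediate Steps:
G(s, f) = f + s
K(F) = 62 (K(F) = -2*(-31) = 62)
x(y) = (3 + y)/(484 + y) (x(y) = (y + (-6 + 9))/(y + 484) = (y + 3)/(484 + y) = (3 + y)/(484 + y))
x(609) + u(1)*K(-10) = (3 + 609)/(484 + 609) + 1*62 = 612/1093 + 62 = 68378/1093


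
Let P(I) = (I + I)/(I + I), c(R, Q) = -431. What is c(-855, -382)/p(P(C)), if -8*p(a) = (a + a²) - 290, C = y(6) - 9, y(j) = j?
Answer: -431/36 ≈ -11.972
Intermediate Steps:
C = -3 (C = 6 - 9 = -3)
P(I) = 1 (P(I) = (2*I)/((2*I)) = (2*I)*(1/(2*I)) = 1)
p(a) = 145/4 - a/8 - a²/8 (p(a) = -((a + a²) - 290)/8 = -(-290 + a + a²)/8 = 145/4 - a/8 - a²/8)
c(-855, -382)/p(P(C)) = -431/(145/4 - ⅛*1 - ⅛*1²) = -431/(145/4 - ⅛ - ⅛*1) = -431/(145/4 - ⅛ - ⅛) = -431/36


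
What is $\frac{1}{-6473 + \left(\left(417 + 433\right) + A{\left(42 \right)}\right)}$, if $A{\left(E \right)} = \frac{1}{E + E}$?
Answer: $- \frac{84}{472331} \approx -0.00017784$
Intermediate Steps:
$A{\left(E \right)} = \frac{1}{2 E}$
$\frac{1}{-6473 + \left(\left(417 + 433\right) + A{\left(42 \right)}\right)} = \frac{1}{-6473 + \left(\left(417 + 433\right) + \frac{1}{2 \cdot 42}\right)} = \frac{1}{-6473 + \left(850 + \frac{1}{2} \cdot \frac{1}{42}\right)} = \frac{1}{-6473 + \left(850 + \frac{1}{84}\right)} = \frac{1}{-6473 + \frac{71401}{84}} = \frac{1}{- \frac{472331}{84}} = - \frac{84}{472331}$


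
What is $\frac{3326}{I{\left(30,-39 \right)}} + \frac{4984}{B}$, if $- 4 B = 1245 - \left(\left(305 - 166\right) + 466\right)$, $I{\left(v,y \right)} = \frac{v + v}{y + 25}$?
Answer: $- \frac{48433}{60} \approx -807.22$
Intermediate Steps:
$I{\left(v,y \right)} = \frac{2 v}{25 + y}$
$B = -160$ ($B = - \frac{1245 - \left(\left(305 - 166\right) + 466\right)}{4} = - \frac{1245 - \left(139 + 466\right)}{4} = - \frac{1245 - 605}{4} = \left(- \frac{1}{4}\right) 640 = -160$)
$\frac{3326}{I{\left(30,-39 \right)}} + \frac{4984}{B} = \frac{3326}{2 \cdot 30 \frac{1}{25 - 39}} + \frac{4984}{-160} = \frac{3326}{2 \cdot 30 \frac{1}{-14}} + 4984 \left(- \frac{1}{160}\right) = \frac{3326}{2 \cdot 30 \left(- \frac{1}{14}\right)} - \frac{623}{20} = \frac{3326}{- \frac{30}{7}} - \frac{623}{20} = 3326 \left(- \frac{7}{30}\right) - \frac{623}{20} = - \frac{11641}{15} - \frac{623}{20} = - \frac{48433}{60}$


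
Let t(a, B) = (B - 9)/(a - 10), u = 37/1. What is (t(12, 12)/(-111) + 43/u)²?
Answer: 7225/5476 ≈ 1.3194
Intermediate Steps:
u = 37 (u = 37*1 = 37)
t(a, B) = (-9 + B)/(-10 + a)
(t(12, 12)/(-111) + 43/u)² = (((-9 + 12)/(-10 + 12))/(-111) + 43/37)² = ((3/2)*(-1/111) + 43*(1/37))² = (((½)*3)*(-1/111) + 43/37)² = ((3/2)*(-1/111) + 43/37)² = (-1/74 + 43/37)² = (85/74)² = 7225/5476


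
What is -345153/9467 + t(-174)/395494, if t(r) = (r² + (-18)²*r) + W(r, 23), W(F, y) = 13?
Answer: -136752906211/3744141698 ≈ -36.524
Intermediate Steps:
t(r) = 13 + r² + 324*r (t(r) = (r² + (-18)²*r) + 13 = (r² + 324*r) + 13 = 13 + r² + 324*r)
-345153/9467 + t(-174)/395494 = -345153/9467 + (13 + (-174)² + 324*(-174))/395494 = -345153*1/9467 + (13 + 30276 - 56376)*(1/395494) = -345153/9467 - 26087*1/395494 = -345153/9467 - 26087/395494 = -136752906211/3744141698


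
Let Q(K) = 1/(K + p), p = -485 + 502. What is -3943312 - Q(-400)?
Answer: -1510288495/383 ≈ -3.9433e+6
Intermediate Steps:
p = 17
Q(K) = 1/(17 + K) (Q(K) = 1/(K + 17) = 1/(17 + K))
-3943312 - Q(-400) = -3943312 - 1/(17 - 400) = -3943312 - 1/(-383) = -3943312 - 1*(-1/383) = -3943312 + 1/383 = -1510288495/383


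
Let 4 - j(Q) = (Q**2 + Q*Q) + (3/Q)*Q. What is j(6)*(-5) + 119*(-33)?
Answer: -3572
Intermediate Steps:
j(Q) = 1 - 2*Q**2 (j(Q) = 4 - ((Q**2 + Q*Q) + (3/Q)*Q) = 4 - ((Q**2 + Q**2) + 3) = 4 - (2*Q**2 + 3) = 4 - (3 + 2*Q**2) = 4 + (-3 - 2*Q**2) = 1 - 2*Q**2)
j(6)*(-5) + 119*(-33) = (1 - 2*6**2)*(-5) + 119*(-33) = (1 - 2*36)*(-5) - 3927 = (1 - 72)*(-5) - 3927 = -71*(-5) - 3927 = 355 - 3927 = -3572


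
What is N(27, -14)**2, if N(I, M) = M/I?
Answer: 196/729 ≈ 0.26886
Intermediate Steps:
N(27, -14)**2 = (-14/27)**2 = 196/729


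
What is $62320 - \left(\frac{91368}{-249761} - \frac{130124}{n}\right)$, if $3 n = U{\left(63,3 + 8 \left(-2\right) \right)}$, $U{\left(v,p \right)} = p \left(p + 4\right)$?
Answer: $\frac{639542578996}{9740679} \approx 65657.0$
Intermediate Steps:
$U{\left(v,p \right)} = p \left(4 + p\right)$
$n = 39$ ($n = \frac{\left(3 + 8 \left(-2\right)\right) \left(4 + \left(3 + 8 \left(-2\right)\right)\right)}{3} = \frac{\left(3 - 16\right) \left(4 + \left(3 - 16\right)\right)}{3} = \frac{\left(-13\right) \left(4 - 13\right)}{3} = \frac{\left(-13\right) \left(-9\right)}{3} = \frac{1}{3} \cdot 117 = 39$)
$62320 - \left(\frac{91368}{-249761} - \frac{130124}{n}\right) = 62320 - \left(\frac{91368}{-249761} - \frac{130124}{39}\right) = 62320 - \left(91368 \left(- \frac{1}{249761}\right) - \frac{130124}{39}\right) = 62320 - \left(- \frac{91368}{249761} - \frac{130124}{39}\right) = 62320 - - \frac{32503463716}{9740679} = 62320 + \frac{32503463716}{9740679} = \frac{639542578996}{9740679}$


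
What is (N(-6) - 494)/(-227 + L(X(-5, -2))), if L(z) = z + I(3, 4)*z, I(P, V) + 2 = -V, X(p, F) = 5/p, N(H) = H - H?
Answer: 247/111 ≈ 2.2252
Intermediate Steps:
N(H) = 0
I(P, V) = -2 - V
L(z) = -5*z (L(z) = z + (-2 - 1*4)*z = z + (-2 - 4)*z = z - 6*z = -5*z)
(N(-6) - 494)/(-227 + L(X(-5, -2))) = (0 - 494)/(-227 - 25/(-5)) = -494/(-227 - 25*(-1)/5) = -494/(-227 - 5*(-1)) = -494/(-227 + 5) = -494/(-222) = -494*(-1/222) = 247/111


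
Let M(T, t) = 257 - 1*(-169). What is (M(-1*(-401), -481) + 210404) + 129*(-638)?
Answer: 128528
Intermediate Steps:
M(T, t) = 426 (M(T, t) = 257 + 169 = 426)
(M(-1*(-401), -481) + 210404) + 129*(-638) = (426 + 210404) + 129*(-638) = 210830 - 82302 = 128528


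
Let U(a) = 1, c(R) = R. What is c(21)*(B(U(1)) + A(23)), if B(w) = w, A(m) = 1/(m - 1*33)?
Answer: 189/10 ≈ 18.900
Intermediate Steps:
A(m) = 1/(-33 + m) (A(m) = 1/(m - 33) = 1/(-33 + m))
c(21)*(B(U(1)) + A(23)) = 21*(1 + 1/(-33 + 23)) = 21*(1 + 1/(-10)) = 21*(1 - ⅒) = 21*(9/10) = 189/10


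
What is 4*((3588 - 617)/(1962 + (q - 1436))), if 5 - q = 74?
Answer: 11884/457 ≈ 26.004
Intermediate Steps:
q = -69 (q = 5 - 1*74 = 5 - 74 = -69)
4*((3588 - 617)/(1962 + (q - 1436))) = 4*((3588 - 617)/(1962 + (-69 - 1436))) = 4*(2971/(1962 - 1505)) = 4*(2971/457) = 11884/457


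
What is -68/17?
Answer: -4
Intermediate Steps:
-68/17 = -68*1/17 = -4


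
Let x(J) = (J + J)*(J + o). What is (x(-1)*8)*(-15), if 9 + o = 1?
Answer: -2160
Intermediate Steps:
o = -8 (o = -9 + 1 = -8)
x(J) = 2*J*(-8 + J) (x(J) = (J + J)*(J - 8) = (2*J)*(-8 + J) = 2*J*(-8 + J))
(x(-1)*8)*(-15) = ((2*(-1)*(-8 - 1))*8)*(-15) = ((2*(-1)*(-9))*8)*(-15) = (18*8)*(-15) = 144*(-15) = -2160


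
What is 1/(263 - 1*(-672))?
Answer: 1/935 ≈ 0.0010695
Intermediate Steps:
1/(263 - 1*(-672)) = 1/(263 + 672) = 1/935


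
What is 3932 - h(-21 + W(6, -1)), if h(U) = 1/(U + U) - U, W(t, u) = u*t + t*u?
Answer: 257335/66 ≈ 3899.0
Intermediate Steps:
W(t, u) = 2*t*u (W(t, u) = t*u + t*u = 2*t*u)
h(U) = 1/(2*U) - U
3932 - h(-21 + W(6, -1)) = 3932 - (1/(2*(-21 + 2*6*(-1))) - (-21 + 2*6*(-1))) = 3932 - (1/(2*(-21 - 12)) - (-21 - 12)) = 3932 - ((½)/(-33) - 1*(-33)) = 3932 - ((½)*(-1/33) + 33) = 3932 - (-1/66 + 33) = 3932 - 1*2177/66 = 3932 - 2177/66 = 257335/66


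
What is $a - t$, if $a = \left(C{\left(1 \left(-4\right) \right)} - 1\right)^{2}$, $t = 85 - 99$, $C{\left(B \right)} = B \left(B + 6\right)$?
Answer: $95$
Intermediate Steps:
$C{\left(B \right)} = B \left(6 + B\right)$
$t = -14$ ($t = 85 - 99 = -14$)
$a = 81$ ($a = \left(1 \left(-4\right) \left(6 + 1 \left(-4\right)\right) - 1\right)^{2} = \left(- 4 \left(6 - 4\right) - 1\right)^{2} = \left(\left(-4\right) 2 - 1\right)^{2} = \left(-8 - 1\right)^{2} = \left(-9\right)^{2} = 81$)
$a - t = 81 - -14 = 81 + 14 = 95$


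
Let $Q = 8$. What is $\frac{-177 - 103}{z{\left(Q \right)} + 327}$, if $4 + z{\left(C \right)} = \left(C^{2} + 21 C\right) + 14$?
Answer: $- \frac{280}{569} \approx -0.49209$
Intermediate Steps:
$z{\left(C \right)} = 10 + C^{2} + 21 C$ ($z{\left(C \right)} = -4 + \left(\left(C^{2} + 21 C\right) + 14\right) = -4 + \left(14 + C^{2} + 21 C\right) = 10 + C^{2} + 21 C$)
$\frac{-177 - 103}{z{\left(Q \right)} + 327} = \frac{-177 - 103}{\left(10 + 8^{2} + 21 \cdot 8\right) + 327} = - \frac{280}{\left(10 + 64 + 168\right) + 327} = - \frac{280}{242 + 327} = - \frac{280}{569}$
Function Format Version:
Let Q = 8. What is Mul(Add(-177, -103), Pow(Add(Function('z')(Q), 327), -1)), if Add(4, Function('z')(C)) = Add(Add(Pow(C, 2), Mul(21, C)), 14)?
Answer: Rational(-280, 569) ≈ -0.49209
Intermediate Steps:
Function('z')(C) = Add(10, Pow(C, 2), Mul(21, C)) (Function('z')(C) = Add(-4, Add(Add(Pow(C, 2), Mul(21, C)), 14)) = Add(-4, Add(14, Pow(C, 2), Mul(21, C))) = Add(10, Pow(C, 2), Mul(21, C)))
Mul(Add(-177, -103), Pow(Add(Function('z')(Q), 327), -1)) = Mul(Add(-177, -103), Pow(Add(Add(10, Pow(8, 2), Mul(21, 8)), 327), -1)) = Mul(-280, Pow(Add(Add(10, 64, 168), 327), -1)) = Mul(-280, Pow(Add(242, 327), -1)) = Mul(-280, Pow(569, -1)) = Mul(-280, Rational(1, 569)) = Rational(-280, 569)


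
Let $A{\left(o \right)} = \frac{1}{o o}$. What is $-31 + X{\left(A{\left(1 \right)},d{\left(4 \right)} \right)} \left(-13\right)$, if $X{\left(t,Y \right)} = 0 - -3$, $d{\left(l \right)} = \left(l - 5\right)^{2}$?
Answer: $-70$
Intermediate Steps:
$d{\left(l \right)} = \left(-5 + l\right)^{2}$
$A{\left(o \right)} = \frac{1}{o^{2}}$
$X{\left(t,Y \right)} = 3$ ($X{\left(t,Y \right)} = 0 + 3 = 3$)
$-31 + X{\left(A{\left(1 \right)},d{\left(4 \right)} \right)} \left(-13\right) = -31 + 3 \left(-13\right) = -31 - 39 = -70$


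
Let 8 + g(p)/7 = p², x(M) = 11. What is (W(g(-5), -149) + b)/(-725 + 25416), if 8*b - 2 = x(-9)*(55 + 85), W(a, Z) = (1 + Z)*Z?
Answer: 88979/98764 ≈ 0.90093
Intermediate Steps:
g(p) = -56 + 7*p²
W(a, Z) = Z*(1 + Z)
b = 771/4 (b = ¼ + (11*(55 + 85))/8 = ¼ + (11*140)/8 = ¼ + (⅛)*1540 = ¼ + 385/2 = 771/4 ≈ 192.75)
(W(g(-5), -149) + b)/(-725 + 25416) = (-149*(1 - 149) + 771/4)/(-725 + 25416) = (-149*(-148) + 771/4)/24691 = (22052 + 771/4)*(1/24691) = (88979/4)*(1/24691) = 88979/98764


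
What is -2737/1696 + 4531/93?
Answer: 7430035/157728 ≈ 47.107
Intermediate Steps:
-2737/1696 + 4531/93 = 7430035/157728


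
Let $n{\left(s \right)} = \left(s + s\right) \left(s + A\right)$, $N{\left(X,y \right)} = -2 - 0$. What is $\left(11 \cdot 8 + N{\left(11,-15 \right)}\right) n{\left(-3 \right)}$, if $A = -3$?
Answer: $3096$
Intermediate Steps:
$N{\left(X,y \right)} = -2$ ($N{\left(X,y \right)} = -2 + 0 = -2$)
$n{\left(s \right)} = 2 s \left(-3 + s\right)$ ($n{\left(s \right)} = \left(s + s\right) \left(s - 3\right) = 2 s \left(-3 + s\right)$)
$\left(11 \cdot 8 + N{\left(11,-15 \right)}\right) n{\left(-3 \right)} = \left(11 \cdot 8 - 2\right) 2 \left(-3\right) \left(-3 - 3\right) = \left(88 - 2\right) 2 \left(-3\right) \left(-6\right) = 86 \cdot 36 = 3096$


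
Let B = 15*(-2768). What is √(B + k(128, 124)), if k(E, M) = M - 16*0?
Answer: 2*I*√10349 ≈ 203.46*I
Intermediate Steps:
B = -41520
k(E, M) = M (k(E, M) = M + 0 = M)
√(B + k(128, 124)) = √(-41520 + 124) = √(-41396) = 2*I*√10349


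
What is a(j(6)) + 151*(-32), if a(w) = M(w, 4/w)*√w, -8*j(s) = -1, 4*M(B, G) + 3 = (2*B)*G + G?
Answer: -4832 + 37*√2/16 ≈ -4828.7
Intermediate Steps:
M(B, G) = -¾ + G/4 + B*G/2 (M(B, G) = -¾ + ((2*B)*G + G)/4 = -¾ + (2*B*G + G)/4 = -¾ + (G + 2*B*G)/4 = -¾ + (G/4 + B*G/2) = -¾ + G/4 + B*G/2)
j(s) = ⅛ (j(s) = -⅛*(-1) = ⅛)
a(w) = √w*(5/4 + 1/w) (a(w) = (-¾ + (4/w)/4 + w*(4/w)/2)*√w = (-¾ + 1/w + 2)*√w = (5/4 + 1/w)*√w = √w*(5/4 + 1/w))
a(j(6)) + 151*(-32) = (4 + 5*(⅛))/(4*8^(-½)) + 151*(-32) = (2*√2)*(4 + 5/8)/4 - 4832 = (¼)*(2*√2)*(37/8) - 4832 = 37*√2/16 - 4832 = -4832 + 37*√2/16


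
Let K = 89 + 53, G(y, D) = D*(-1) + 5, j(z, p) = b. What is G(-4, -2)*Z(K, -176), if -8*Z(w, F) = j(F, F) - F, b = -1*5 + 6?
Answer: -1239/8 ≈ -154.88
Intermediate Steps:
b = 1 (b = -5 + 6 = 1)
j(z, p) = 1
G(y, D) = 5 - D (G(y, D) = -D + 5 = 5 - D)
K = 142
Z(w, F) = -1/8 + F/8 (Z(w, F) = -(1 - F)/8 = -1/8 + F/8)
G(-4, -2)*Z(K, -176) = (5 - 1*(-2))*(-1/8 + (1/8)*(-176)) = (5 + 2)*(-1/8 - 22) = 7*(-177/8) = -1239/8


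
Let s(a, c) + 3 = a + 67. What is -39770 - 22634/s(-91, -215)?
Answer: -1051156/27 ≈ -38932.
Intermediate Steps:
s(a, c) = 64 + a (s(a, c) = -3 + (a + 67) = -3 + (67 + a) = 64 + a)
-39770 - 22634/s(-91, -215) = -39770 - 22634/(64 - 91) = -39770 - 22634/(-27) = -39770 - 22634*(-1)/27 = -39770 - 1*(-22634/27) = -39770 + 22634/27 = -1051156/27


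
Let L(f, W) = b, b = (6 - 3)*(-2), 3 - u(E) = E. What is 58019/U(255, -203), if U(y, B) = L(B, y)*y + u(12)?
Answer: -58019/1539 ≈ -37.699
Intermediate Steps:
u(E) = 3 - E
b = -6 (b = 3*(-2) = -6)
L(f, W) = -6
U(y, B) = -9 - 6*y (U(y, B) = -6*y + (3 - 1*12) = -6*y + (3 - 12) = -6*y - 9 = -9 - 6*y)
58019/U(255, -203) = 58019/(-9 - 6*255) = 58019/(-9 - 1530) = 58019/(-1539) = 58019*(-1/1539) = -58019/1539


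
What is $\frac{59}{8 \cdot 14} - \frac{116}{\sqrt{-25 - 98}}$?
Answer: $\frac{59}{112} + \frac{116 i \sqrt{123}}{123} \approx 0.52679 + 10.459 i$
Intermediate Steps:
$\frac{59}{8 \cdot 14} - \frac{116}{\sqrt{-25 - 98}} = \frac{59}{112} - \frac{116}{\sqrt{-123}} = 59 \cdot \frac{1}{112} - \frac{116}{i \sqrt{123}} = \frac{59}{112} - 116 \left(- \frac{i \sqrt{123}}{123}\right) = \frac{59}{112} + \frac{116 i \sqrt{123}}{123}$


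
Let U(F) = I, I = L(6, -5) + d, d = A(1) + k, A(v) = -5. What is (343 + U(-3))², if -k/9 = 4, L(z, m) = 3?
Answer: 93025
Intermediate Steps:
k = -36 (k = -9*4 = -36)
d = -41 (d = -5 - 36 = -41)
I = -38 (I = 3 - 41 = -38)
U(F) = -38
(343 + U(-3))² = (343 - 38)² = 305² = 93025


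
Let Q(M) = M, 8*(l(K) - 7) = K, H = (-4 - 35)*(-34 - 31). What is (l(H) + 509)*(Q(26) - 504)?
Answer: -1592457/4 ≈ -3.9811e+5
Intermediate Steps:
H = 2535 (H = -39*(-65) = 2535)
l(K) = 7 + K/8
(l(H) + 509)*(Q(26) - 504) = ((7 + (1/8)*2535) + 509)*(26 - 504) = ((7 + 2535/8) + 509)*(-478) = (2591/8 + 509)*(-478) = (6663/8)*(-478) = -1592457/4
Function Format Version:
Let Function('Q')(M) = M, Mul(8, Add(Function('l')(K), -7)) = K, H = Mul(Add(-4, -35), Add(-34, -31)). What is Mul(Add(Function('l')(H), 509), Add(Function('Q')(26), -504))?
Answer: Rational(-1592457, 4) ≈ -3.9811e+5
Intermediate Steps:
H = 2535 (H = Mul(-39, -65) = 2535)
Function('l')(K) = Add(7, Mul(Rational(1, 8), K))
Mul(Add(Function('l')(H), 509), Add(Function('Q')(26), -504)) = Mul(Add(Add(7, Mul(Rational(1, 8), 2535)), 509), Add(26, -504)) = Mul(Add(Add(7, Rational(2535, 8)), 509), -478) = Mul(Add(Rational(2591, 8), 509), -478) = Mul(Rational(6663, 8), -478) = Rational(-1592457, 4)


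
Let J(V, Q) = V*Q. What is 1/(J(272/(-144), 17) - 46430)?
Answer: -9/418159 ≈ -2.1523e-5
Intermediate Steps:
J(V, Q) = Q*V
1/(J(272/(-144), 17) - 46430) = 1/(17*(272/(-144)) - 46430) = 1/(17*(272*(-1/144)) - 46430) = 1/(17*(-17/9) - 46430) = 1/(-289/9 - 46430) = 1/(-418159/9) = -9/418159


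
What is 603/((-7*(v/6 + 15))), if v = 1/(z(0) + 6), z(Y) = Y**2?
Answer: -21708/3787 ≈ -5.7322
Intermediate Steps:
v = 1/6 (v = 1/(0**2 + 6) = 1/(0 + 6) = 1/6 ≈ 0.16667)
603/((-7*(v/6 + 15))) = 603/((-7*((1/6)/6 + 15))) = 603/((-7*((1/6)*(1/6) + 15))) = 603/((-7*(1/36 + 15))) = 603/((-7*541/36)) = 603/(-3787/36) = 603*(-36/3787) = -21708/3787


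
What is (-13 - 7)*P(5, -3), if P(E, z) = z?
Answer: 60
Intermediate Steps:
(-13 - 7)*P(5, -3) = (-13 - 7)*(-3) = -20*(-3) = 60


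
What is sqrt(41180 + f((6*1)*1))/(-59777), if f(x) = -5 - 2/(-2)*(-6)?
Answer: -sqrt(41169)/59777 ≈ -0.0033943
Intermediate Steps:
f(x) = -11 (f(x) = -5 - 2*(-1/2)*(-6) = -5 + 1*(-6) = -5 - 6 = -11)
sqrt(41180 + f((6*1)*1))/(-59777) = sqrt(41180 - 11)/(-59777) = sqrt(41169)*(-1/59777) = -sqrt(41169)/59777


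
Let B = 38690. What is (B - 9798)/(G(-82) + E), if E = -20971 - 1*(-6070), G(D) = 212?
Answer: -28892/14689 ≈ -1.9669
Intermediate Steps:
E = -14901 (E = -20971 + 6070 = -14901)
(B - 9798)/(G(-82) + E) = (38690 - 9798)/(212 - 14901) = 28892/(-14689) = 28892*(-1/14689) = -28892/14689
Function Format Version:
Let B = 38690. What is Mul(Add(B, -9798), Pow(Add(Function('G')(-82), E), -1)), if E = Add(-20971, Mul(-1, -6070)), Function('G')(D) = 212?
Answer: Rational(-28892, 14689) ≈ -1.9669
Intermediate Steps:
E = -14901 (E = Add(-20971, 6070) = -14901)
Mul(Add(B, -9798), Pow(Add(Function('G')(-82), E), -1)) = Mul(Add(38690, -9798), Pow(Add(212, -14901), -1)) = Mul(28892, Pow(-14689, -1)) = Mul(28892, Rational(-1, 14689)) = Rational(-28892, 14689)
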